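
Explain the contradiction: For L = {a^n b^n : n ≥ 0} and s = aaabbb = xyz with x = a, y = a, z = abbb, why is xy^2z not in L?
xy²z = aaaabbb ∉ L

Pumping with i = 2 replaces y = a by y² = aa:
- Original: s = xyz = aaabbb; aaabbb = a^3 b^3 has equal counts (3 = 3), so it is in L
- Pumped: xy²z = a · aa · abbb = aaaabbb
- aaaabbb has 4 a's and 3 b's; 4 ≠ 3, so it is not in L

The pumping lemma would require xy²z ∈ L, so this decomposition yields a contradiction.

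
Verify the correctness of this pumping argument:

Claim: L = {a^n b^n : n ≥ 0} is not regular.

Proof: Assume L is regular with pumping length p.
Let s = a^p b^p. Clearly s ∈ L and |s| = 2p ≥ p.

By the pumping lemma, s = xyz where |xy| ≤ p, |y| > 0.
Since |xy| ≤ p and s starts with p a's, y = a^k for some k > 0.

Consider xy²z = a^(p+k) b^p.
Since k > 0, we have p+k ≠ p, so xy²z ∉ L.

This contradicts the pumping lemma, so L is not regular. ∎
The proof is correct.

This proof is valid because:
1. The string s = a^p b^p is correctly in L
2. The decomposition analysis is correct: y must consist only of a's
3. The contradiction is valid: pumping increases a's but not b's
4. The conclusion follows logically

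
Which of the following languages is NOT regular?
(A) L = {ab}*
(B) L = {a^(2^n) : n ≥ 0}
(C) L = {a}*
(B) {a^(2^n) : n ≥ 0}

(B) L = {a^(2^n) : n ≥ 0} is NOT regular.

The pumping lemma can be used to prove this:
After pumping, length is no longer a power of 2

The other languages are regular because they can be recognized by finite automata.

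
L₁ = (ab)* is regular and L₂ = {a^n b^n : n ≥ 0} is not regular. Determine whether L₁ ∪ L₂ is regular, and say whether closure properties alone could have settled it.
No — L₁ ∪ L₂ is not regular.

Let U = (ab)* ∪ {a^n b^n}. If U were regular, then U ∩ aa*bb* would be regular (closure under intersection with a regular language). But (ab)* ∩ aa*bb* = {ab} and {a^n b^n} ∩ aa*bb* = {a^n b^n : n ≥ 1}, so U ∩ aa*bb* = {a^n b^n : n ≥ 1}, which is not regular. Hence U is not regular.

Note that the bare facts "L₁ regular, L₂ non-regular" do not settle the question by themselves: the closure of regular languages under ∪, ∩, complement and difference applies only when BOTH operands are regular. With a non-regular operand the result can come out regular or non-regular depending on the specific languages, so one has to work out L₁ ∪ L₂ for this particular pair, as above.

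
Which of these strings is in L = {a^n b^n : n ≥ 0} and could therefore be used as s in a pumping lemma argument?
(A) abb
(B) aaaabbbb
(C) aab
(B) aaaabbbb

The pumping lemma is applied to a string s that lies in L, so first check membership of each option:
- (A) abb has 1 a's and 2 b's; 1 ≠ 2, so it is not in L ✗
- (B) aaaabbbb = a^4 b^4 has equal counts (4 = 4), so it is in L ✓
- (C) aab has 2 a's and 1 b's; 2 ≠ 1, so it is not in L ✗

Only (B) aaaabbbb is in L, so it is the only candidate that could play the role of s.
(In a complete proof one picks s in terms of the pumping length p so that |s| ≥ p is guaranteed; a fixed string like aaaabbbb illustrates the shape of such an s.)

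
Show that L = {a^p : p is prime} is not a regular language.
Assume for contradiction that L is regular, and let p ≥ 1 be the pumping length given by the pumping lemma.
Choose a prime q with q ≥ p (one exists because there are infinitely many primes) and let s = a^q. Then s ∈ L and |s| = q ≥ p.
By the pumping lemma, s = xyz for some x, y, z with |xy| ≤ p, |y| ≥ 1, and xy^i z ∈ L for every i ≥ 0.
Here y = a^k for some k with 1 ≤ k ≤ p, and xy^i z = a^(q + (i − 1)k) for every i ≥ 0.

Take i = q + 1: |xy^(q+1) z| = q + qk = q(k + 1).
Both factors satisfy q ≥ 2 and k + 1 ≥ 2, so q(k + 1) is composite, and xy^(q+1) z ∉ L.

This contradicts the pumping lemma, which requires xy^i z ∈ L for all i ≥ 0.
Hence L = {a^p : p is prime} is not regular. ∎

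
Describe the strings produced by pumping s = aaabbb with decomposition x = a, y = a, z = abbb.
{xy^i z : i ≥ 0} = {a^(2+i) b^3 : i ≥ 0} = {aabbb, aaabbb, aaaabbb, ...}

With x = a, y = a, z = abbb: Starting with aaabbb and pumping the second 'a', we get strings with 2+i a's followed by 3 b's for i = 0, 1, 2, ...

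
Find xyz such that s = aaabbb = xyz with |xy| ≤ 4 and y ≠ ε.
x = '', y = 'aa', z = 'abbb'

For s = aaabbb and p = 4, one valid decomposition is:
- x = '' (length 0)
- y = 'aa' (length 2)
- z = 'abbb' (length 4)

Verification:
- xyz = '' + 'aa' + 'abbb' = aaabbb ✓
- |xy| = 2 ≤ 4 ✓
- |y| = 2 > 0 ✓

All pumping lemma constraints are satisfied.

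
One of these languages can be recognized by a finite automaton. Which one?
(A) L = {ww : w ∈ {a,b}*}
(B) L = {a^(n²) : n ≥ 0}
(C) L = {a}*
(C) {a}*

(C) L = {a}* is regular.

This can be recognized by a finite automaton (DFA/NFA).
Regular expressions like {a}* define regular languages.

The other choices are not regular:
- {a^(n²) : n ≥ 0}: After pumping, length is no longer a perfect square
- {ww : w ∈ {a,b}*}: After pumping, the two halves no longer match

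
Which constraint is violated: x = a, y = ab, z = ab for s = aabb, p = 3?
Violated: xyz = s

The decomposition x = a, y = ab, z = ab for s = aabb with p = 3
violates the constraint: xyz = s

xyz = 'a' + 'ab' + 'ab' = 'aabab' ≠ 'aabb' = s. The decomposition doesn't reconstruct s.

Pumping lemma constraints:
1. xyz = s (decomposition is valid)
2. |xy| ≤ p
3. |y| > 0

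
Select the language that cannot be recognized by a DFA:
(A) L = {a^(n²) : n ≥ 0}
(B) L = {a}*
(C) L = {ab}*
(A) {a^(n²) : n ≥ 0}

(A) L = {a^(n²) : n ≥ 0} is NOT regular.

The pumping lemma can be used to prove this:
After pumping, length is no longer a perfect square

The other languages are regular because they can be recognized by finite automata.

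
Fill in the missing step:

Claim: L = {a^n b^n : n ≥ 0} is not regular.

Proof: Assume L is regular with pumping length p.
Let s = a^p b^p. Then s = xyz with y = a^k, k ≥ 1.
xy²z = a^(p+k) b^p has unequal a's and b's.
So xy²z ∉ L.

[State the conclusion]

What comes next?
This contradicts the pumping lemma for regular languages,
which guarantees xy^i z ∈ L for all i ≥ 0.

Since our assumption that L is regular leads to a contradiction,
we conclude that L = {a^n b^n : n ≥ 0} is NOT regular. ∎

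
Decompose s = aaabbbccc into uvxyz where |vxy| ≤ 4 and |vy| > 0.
u='aa', v='a', x='bb', y='b', z='ccc'

For s = aaabbbccc with pumping length p = 4:

One valid decomposition:
- u = 'aa'
- v = 'a'
- x = 'bb'
- y = 'b'
- z = 'ccc'

Verification:
- uvxyz = 'aa' + 'a' + 'bb' + 'b' + 'ccc' = aaabbbccc ✓
- |vxy| = |'abbb'| = 4 ≤ 4 ✓
- |vy| = |'ab'| = 2 > 0 ✓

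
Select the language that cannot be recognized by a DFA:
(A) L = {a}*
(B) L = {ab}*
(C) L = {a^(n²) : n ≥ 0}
(C) {a^(n²) : n ≥ 0}

(C) L = {a^(n²) : n ≥ 0} is NOT regular.

The pumping lemma can be used to prove this:
After pumping, length is no longer a perfect square

The other languages are regular because they can be recognized by finite automata.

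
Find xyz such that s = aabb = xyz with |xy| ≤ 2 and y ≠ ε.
x = 'a', y = 'a', z = 'bb'

For s = aabb and p = 2, one valid decomposition is:
- x = 'a' (length 1)
- y = 'a' (length 1)
- z = 'bb' (length 2)

Verification:
- xyz = 'a' + 'a' + 'bb' = aabb ✓
- |xy| = 2 ≤ 2 ✓
- |y| = 1 > 0 ✓

All pumping lemma constraints are satisfied.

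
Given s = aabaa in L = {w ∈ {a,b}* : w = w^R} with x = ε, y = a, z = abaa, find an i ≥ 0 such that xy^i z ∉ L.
i = 0

xy⁰z = ε · ε · abaa = abaa; abaa reversed is aaba ≠ abaa, so it is not a palindrome and is not in L.
(Other choices also work, e.g. i = 2, 3; only i = 1 is guaranteed to stay in L since xy¹z = s.)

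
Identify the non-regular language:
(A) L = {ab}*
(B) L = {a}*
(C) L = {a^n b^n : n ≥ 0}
(C) {a^n b^n : n ≥ 0}

(C) L = {a^n b^n : n ≥ 0} is NOT regular.

The pumping lemma can be used to prove this:
After pumping, the number of a's and b's become unequal

The other languages are regular because they can be recognized by finite automata.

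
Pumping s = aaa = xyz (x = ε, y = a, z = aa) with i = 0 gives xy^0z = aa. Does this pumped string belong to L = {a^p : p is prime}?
Yes

xy⁰z = ε · ε · aa = aa.
aa has length 2, which is prime, so it is in L.
(A single pumped string landing in L is not a contradiction by itself; a non-regularity proof needs some i for which xy^i z ∉ L, for every admissible decomposition.)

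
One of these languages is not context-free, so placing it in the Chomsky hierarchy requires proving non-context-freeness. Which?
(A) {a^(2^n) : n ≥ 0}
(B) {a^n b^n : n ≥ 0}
(A) {a^(2^n) : n ≥ 0}

(A) {a^(2^n) : n ≥ 0} requires the CFL pumping lemma.

- {a^n b^n : n ≥ 0} is context-free (but not regular)
  • Can be shown non-regular with the regular pumping lemma
  • After pumping, the number of a's and b's become unequal

- {a^(2^n) : n ≥ 0} is NOT context-free
  • Requires the CFL pumping lemma to prove
  • Gaps between powers of 2 grow exponentially

The CFL pumping lemma is "stronger" in that it can prove non-membership
in the larger class of context-free languages.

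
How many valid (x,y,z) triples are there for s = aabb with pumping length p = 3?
6

For s = 'aabb' with pumping length p = 3:

Constraints: |xy| ≤ 3, |y| > 0

Valid decompositions (|xy| ≤ p, |y| ≥ 1):
  • x='', y='a', z='abb'
  • x='a', y='a', z='bb'
  • x='', y='aa', z='bb'
  • x='aa', y='b', z='b'
  • x='a', y='ab', z='b'
  • x='', y='aab', z='b'

Total count: 6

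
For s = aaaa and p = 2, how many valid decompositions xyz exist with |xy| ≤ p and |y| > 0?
3

For s = 'aaaa' with pumping length p = 2:

Constraints: |xy| ≤ 2, |y| > 0

Valid decompositions (|xy| ≤ p, |y| ≥ 1):
  • x='', y='a', z='aaa'
  • x='a', y='a', z='aa'
  • x='', y='aa', z='aa'

Total count: 3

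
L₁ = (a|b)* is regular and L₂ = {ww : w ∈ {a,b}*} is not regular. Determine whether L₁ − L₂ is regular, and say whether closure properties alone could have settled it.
No — L₁ − L₂ is not regular.

L₁ − L₂ is the complement of {ww} within {a,b}*. If it were regular, its complement {ww} would be regular as well (regular languages are closed under complement) — contradiction. So L₁ − L₂ is not regular.

Note that the bare facts "L₁ regular, L₂ non-regular" do not settle the question by themselves: the closure of regular languages under ∪, ∩, complement and difference applies only when BOTH operands are regular. With a non-regular operand the result can come out regular or non-regular depending on the specific languages, so one has to work out L₁ − L₂ for this particular pair, as above.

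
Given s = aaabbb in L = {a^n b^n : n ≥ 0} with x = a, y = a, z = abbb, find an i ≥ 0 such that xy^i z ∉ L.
i = 0

xy⁰z = a · ε · abbb = aabbb; aabbb has 2 a's and 3 b's; 2 ≠ 3, so it is not in L.
(Other choices also work, e.g. i = 2, 3; only i = 1 is guaranteed to stay in L since xy¹z = s.)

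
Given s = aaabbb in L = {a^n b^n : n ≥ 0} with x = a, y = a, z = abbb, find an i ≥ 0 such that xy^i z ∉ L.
i = 0

xy⁰z = a · ε · abbb = aabbb; aabbb has 2 a's and 3 b's; 2 ≠ 3, so it is not in L.
(Other choices also work, e.g. i = 2, 3; only i = 1 is guaranteed to stay in L since xy¹z = s.)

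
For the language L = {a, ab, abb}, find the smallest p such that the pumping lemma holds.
p = 4

For a finite language L, the pumping lemma holds vacuously if p > max|s| for s ∈ L.

The longest string in L = {a, ab, abb} has length 3.
If p = 4, then no string s ∈ L has |s| ≥ p, so the condition is vacuously true.

The minimum pumping length is p = 4.

Why no smaller p works: for any p ≤ 3, the longest string s ∈ L has |s| = 3 ≥ p, so it would
have to be pumpable; but pumping up (i = 2, 3, ...) produces ever longer strings, which cannot all lie in the
finite language L. So the pumping property fails for every p ≤ 3.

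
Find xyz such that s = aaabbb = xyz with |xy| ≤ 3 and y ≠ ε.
x = 'a', y = 'aa', z = 'bbb'

For s = aaabbb and p = 3, one valid decomposition is:
- x = 'a' (length 1)
- y = 'aa' (length 2)
- z = 'bbb' (length 3)

Verification:
- xyz = 'a' + 'aa' + 'bbb' = aaabbb ✓
- |xy| = 3 ≤ 3 ✓
- |y| = 2 > 0 ✓

All pumping lemma constraints are satisfied.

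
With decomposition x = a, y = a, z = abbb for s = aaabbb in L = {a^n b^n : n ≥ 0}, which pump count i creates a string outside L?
i = 0

xy⁰z = a · ε · abbb = aabbb; aabbb has 2 a's and 3 b's; 2 ≠ 3, so it is not in L.
(Other choices also work, e.g. i = 2, 3; only i = 1 is guaranteed to stay in L since xy¹z = s.)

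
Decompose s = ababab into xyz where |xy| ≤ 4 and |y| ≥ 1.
x = '', y = 'aba', z = 'bab'

For s = ababab and p = 4, one valid decomposition is:
- x = '' (length 0)
- y = 'aba' (length 3)
- z = 'bab' (length 3)

Verification:
- xyz = '' + 'aba' + 'bab' = ababab ✓
- |xy| = 3 ≤ 4 ✓
- |y| = 3 > 0 ✓

All pumping lemma constraints are satisfied.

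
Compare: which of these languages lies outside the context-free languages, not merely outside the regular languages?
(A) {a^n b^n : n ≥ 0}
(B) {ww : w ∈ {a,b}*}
(B) {ww : w ∈ {a,b}*}

(B) {ww : w ∈ {a,b}*} requires the CFL pumping lemma.

- {a^n b^n : n ≥ 0} is context-free (but not regular)
  • Can be shown non-regular with the regular pumping lemma
  • After pumping, the number of a's and b's become unequal

- {ww : w ∈ {a,b}*} is NOT context-free
  • Requires the CFL pumping lemma to prove
  • Cannot verify equality of two arbitrary substrings

The CFL pumping lemma is "stronger" in that it can prove non-membership
in the larger class of context-free languages.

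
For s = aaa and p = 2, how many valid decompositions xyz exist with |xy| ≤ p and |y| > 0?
3

For s = 'aaa' with pumping length p = 2:

Constraints: |xy| ≤ 2, |y| > 0

Valid decompositions (|xy| ≤ p, |y| ≥ 1):
  • x='', y='a', z='aa'
  • x='a', y='a', z='a'
  • x='', y='aa', z='a'

Total count: 3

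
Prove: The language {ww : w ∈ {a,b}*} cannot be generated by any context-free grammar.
Assume for contradiction that L is context-free, and let p ≥ 1 be the pumping length given by the pumping lemma for CFLs.
Choose s = a^p b^p a^p b^p. Then s ∈ L (take w = a^p b^p) and |s| = 4p ≥ p.
By the CFL pumping lemma, s = uvxyz for some u, v, x, y, z with |vxy| ≤ p, |vy| ≥ 1, and uv^i xy^i z ∈ L for every i ≥ 0.

Write s as four blocks A₁ B₁ A₂ B₂ with A₁ = A₂ = a^p and B₁ = B₂ = b^p. Since |vxy| ≤ p, the window vxy lies inside at most two adjacent blocks. Take i = 0 and let t = uxz, so |t| = 4p − |vy| with 1 ≤ |vy| ≤ p. If |t| is odd, t ∉ L immediately, so assume |vy| is even (hence |vy| ≥ 2) and |t|/2 = 2p − |vy|/2, which satisfies p ≤ |t|/2 ≤ 2p − 1.

Case 1 (vxy inside A₁B₁): t = a^(p−j) b^(p−l) a^p b^p with j + l = |vy|. The second half of t has length < 2p, so it is a suffix of the trailing a^p b^p and ends in b; the first half is a^(p−j) b^(p−l) a^((j+l)/2), which ends in a because (j+l)/2 ≥ 1. The halves differ, so t ∉ L.

Case 2 (vxy inside B₁A₂, straddling the middle): t = a^p b^(p−j) a^(p−l) b^p with j + l = |vy|. If t = ww, then w is a prefix of t of length ≥ p, so w begins with a^p; and w is a suffix of t of length ≥ p, so w ends with b^p. That forces |w| ≥ 2p, contradicting |w| = |t|/2 ≤ 2p − 1. So t ∉ L.

Case 3 (vxy inside A₂B₂): t = a^p b^p a^(p−j) b^(p−l) with j + l = |vy|. The first half of t is a prefix of a^p b^p, so it begins with a; the second half is b^((j+l)/2) a^(p−j) b^(p−l), which begins with b. The halves differ, so t ∉ L.

In every case uv⁰xy⁰z = uxz ∉ L.

This contradicts the CFL pumping lemma, which requires uv^i xy^i z ∈ L for all i ≥ 0.
Hence L = {ww : w ∈ {a,b}*} is not context-free. ∎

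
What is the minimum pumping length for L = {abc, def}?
p = 4

For a finite language L, the pumping lemma holds vacuously if p > max|s| for s ∈ L.

The longest string in L = {abc, def} has length 3.
If p = 4, then no string s ∈ L has |s| ≥ p, so the condition is vacuously true.

The minimum pumping length is p = 4.

Why no smaller p works: for any p ≤ 3, the longest string s ∈ L has |s| = 3 ≥ p, so it would
have to be pumpable; but pumping up (i = 2, 3, ...) produces ever longer strings, which cannot all lie in the
finite language L. So the pumping property fails for every p ≤ 3.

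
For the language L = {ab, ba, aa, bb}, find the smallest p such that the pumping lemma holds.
p = 3

For a finite language L, the pumping lemma holds vacuously if p > max|s| for s ∈ L.

The longest string in L = {ab, ba, aa, bb} has length 2.
If p = 3, then no string s ∈ L has |s| ≥ p, so the condition is vacuously true.

The minimum pumping length is p = 3.

Why no smaller p works: for any p ≤ 2, the longest string s ∈ L has |s| = 2 ≥ p, so it would
have to be pumpable; but pumping up (i = 2, 3, ...) produces ever longer strings, which cannot all lie in the
finite language L. So the pumping property fails for every p ≤ 2.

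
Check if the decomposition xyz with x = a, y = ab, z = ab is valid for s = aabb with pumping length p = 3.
Violated: xyz = s

The decomposition x = a, y = ab, z = ab for s = aabb with p = 3
violates the constraint: xyz = s

xyz = 'a' + 'ab' + 'ab' = 'aabab' ≠ 'aabb' = s. The decomposition doesn't reconstruct s.

Pumping lemma constraints:
1. xyz = s (decomposition is valid)
2. |xy| ≤ p
3. |y| > 0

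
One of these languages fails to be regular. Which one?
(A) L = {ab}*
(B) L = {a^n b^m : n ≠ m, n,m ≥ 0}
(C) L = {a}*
(B) {a^n b^m : n ≠ m, n,m ≥ 0}

(B) L = {a^n b^m : n ≠ m, n,m ≥ 0} is NOT regular.

The pumping lemma can be used to prove this:
After pumping a's, we can make n = m

The other languages are regular because they can be recognized by finite automata.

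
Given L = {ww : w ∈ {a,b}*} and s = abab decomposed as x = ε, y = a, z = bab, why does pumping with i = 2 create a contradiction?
xy²z = aabab ∉ L

Pumping with i = 2 replaces y = a by y² = aa:
- Original: s = xyz = abab; abab splits into halves ab · ab, which are equal, so it is in L (w = ab)
- Pumped: xy²z = ε · aa · bab = aabab
- aabab has odd length 5, so it cannot be written as ww and is not in L

The pumping lemma would require xy²z ∈ L, so this decomposition yields a contradiction.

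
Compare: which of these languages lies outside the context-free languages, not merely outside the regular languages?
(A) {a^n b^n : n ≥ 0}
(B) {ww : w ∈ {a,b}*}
(B) {ww : w ∈ {a,b}*}

(B) {ww : w ∈ {a,b}*} requires the CFL pumping lemma.

- {a^n b^n : n ≥ 0} is context-free (but not regular)
  • Can be shown non-regular with the regular pumping lemma
  • After pumping, the number of a's and b's become unequal

- {ww : w ∈ {a,b}*} is NOT context-free
  • Requires the CFL pumping lemma to prove
  • Even a PDA cannot compare two arbitrary halves symbol by symbol; CFL pumping on a^p b^p a^p b^p fails

The CFL pumping lemma is "stronger" in that it can prove non-membership
in the larger class of context-free languages.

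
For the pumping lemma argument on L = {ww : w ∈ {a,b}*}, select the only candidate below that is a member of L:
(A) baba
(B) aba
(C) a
(A) baba

The pumping lemma is applied to a string s that lies in L, so first check membership of each option:
- (A) baba splits into halves ba · ba, which are equal, so it is in L (w = ba) ✓
- (B) aba has odd length 3, so it cannot be written as ww and is not in L ✗
- (C) a has odd length 1, so it cannot be written as ww and is not in L ✗

Only (A) baba is in L, so it is the only candidate that could play the role of s.
(In a complete proof one picks s in terms of the pumping length p so that |s| ≥ p is guaranteed; a fixed string like baba illustrates the shape of such an s.)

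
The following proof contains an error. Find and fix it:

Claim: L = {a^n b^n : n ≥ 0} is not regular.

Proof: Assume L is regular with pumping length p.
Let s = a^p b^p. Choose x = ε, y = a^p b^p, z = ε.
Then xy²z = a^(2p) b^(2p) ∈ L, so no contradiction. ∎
Error: The decomposition violates |xy| ≤ p. With y = a^p b^p, |xy| = |y| = 2p > p. (The proof also miscomputes xy²z, which would be a^p b^p a^p b^p rather than a^(2p) b^(2p), and it wrongly treats one harmless decomposition as settling the matter — the prover does not get to choose the decomposition.)

Correction: The pumping lemma requires |xy| ≤ p, and the argument must handle every decomposition satisfying |xy| ≤ p, |y| ≥ 1. Since s starts with p a's, any such y consists only of a's, say y = a^k with k ≥ 1. Then xy²z = a^(p+k) b^p has unequal numbers of a's and b's, so xy²z ∉ L — the required contradiction.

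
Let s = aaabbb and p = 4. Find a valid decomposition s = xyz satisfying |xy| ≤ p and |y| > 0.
x = '', y = 'aaa', z = 'bbb'

For s = aaabbb and p = 4, one valid decomposition is:
- x = '' (length 0)
- y = 'aaa' (length 3)
- z = 'bbb' (length 3)

Verification:
- xyz = '' + 'aaa' + 'bbb' = aaabbb ✓
- |xy| = 3 ≤ 4 ✓
- |y| = 3 > 0 ✓

All pumping lemma constraints are satisfied.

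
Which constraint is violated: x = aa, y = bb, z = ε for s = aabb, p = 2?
Violated: |xy| ≤ p

The decomposition x = aa, y = bb, z = ε for s = aabb with p = 2
violates the constraint: |xy| ≤ p

|xy| = |aabb| = 4 > 2 = p. The decomposition puts too many characters in xy.

Pumping lemma constraints:
1. xyz = s (decomposition is valid)
2. |xy| ≤ p
3. |y| > 0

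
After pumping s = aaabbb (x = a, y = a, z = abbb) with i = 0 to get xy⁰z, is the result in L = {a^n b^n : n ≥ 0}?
No

xy⁰z = a · ε · abbb = aabbb.
aabbb has 2 a's and 3 b's; 2 ≠ 3, so it is not in L.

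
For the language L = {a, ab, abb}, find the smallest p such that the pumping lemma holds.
p = 4

For a finite language L, the pumping lemma holds vacuously if p > max|s| for s ∈ L.

The longest string in L = {a, ab, abb} has length 3.
If p = 4, then no string s ∈ L has |s| ≥ p, so the condition is vacuously true.

The minimum pumping length is p = 4.

Why no smaller p works: for any p ≤ 3, the longest string s ∈ L has |s| = 3 ≥ p, so it would
have to be pumpable; but pumping up (i = 2, 3, ...) produces ever longer strings, which cannot all lie in the
finite language L. So the pumping property fails for every p ≤ 3.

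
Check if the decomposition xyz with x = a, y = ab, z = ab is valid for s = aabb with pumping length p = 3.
Violated: xyz = s

The decomposition x = a, y = ab, z = ab for s = aabb with p = 3
violates the constraint: xyz = s

xyz = 'a' + 'ab' + 'ab' = 'aabab' ≠ 'aabb' = s. The decomposition doesn't reconstruct s.

Pumping lemma constraints:
1. xyz = s (decomposition is valid)
2. |xy| ≤ p
3. |y| > 0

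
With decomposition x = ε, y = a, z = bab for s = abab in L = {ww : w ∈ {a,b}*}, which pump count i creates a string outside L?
i = 3

xy³z = ε · aaa · bab = aaabab; aaabab has length 6; its halves are aaa and bab, which differ, so it is not in L.
(Other choices also work, e.g. i = 0, 2; only i = 1 is guaranteed to stay in L since xy¹z = s.)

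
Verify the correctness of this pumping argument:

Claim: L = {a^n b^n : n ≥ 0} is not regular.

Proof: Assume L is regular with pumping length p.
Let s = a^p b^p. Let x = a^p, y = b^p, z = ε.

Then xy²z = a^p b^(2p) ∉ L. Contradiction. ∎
The proof is INCORRECT.

Error: The decomposition violates |xy| ≤ p.
With x = a^p and y = b^p, we have |xy| = 2p > p.
The pumping lemma requires |xy| ≤ p, so y must be within the first p characters.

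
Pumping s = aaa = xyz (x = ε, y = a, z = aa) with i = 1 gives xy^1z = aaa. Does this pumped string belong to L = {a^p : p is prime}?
Yes

xy¹z = ε · a · aa = aaa.
aaa has length 3, which is prime, so it is in L.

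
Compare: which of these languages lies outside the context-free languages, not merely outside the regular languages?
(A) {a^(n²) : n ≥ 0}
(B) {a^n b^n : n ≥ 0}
(A) {a^(n²) : n ≥ 0}

(A) {a^(n²) : n ≥ 0} requires the CFL pumping lemma.

- {a^n b^n : n ≥ 0} is context-free (but not regular)
  • Can be shown non-regular with the regular pumping lemma
  • After pumping, the number of a's and b's become unequal

- {a^(n²) : n ≥ 0} is NOT context-free
  • Requires the CFL pumping lemma to prove
  • Gaps between squares grow unboundedly

The CFL pumping lemma is "stronger" in that it can prove non-membership
in the larger class of context-free languages.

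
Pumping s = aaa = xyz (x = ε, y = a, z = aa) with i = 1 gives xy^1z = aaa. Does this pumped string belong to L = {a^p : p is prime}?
Yes

xy¹z = ε · a · aa = aaa.
aaa has length 3, which is prime, so it is in L.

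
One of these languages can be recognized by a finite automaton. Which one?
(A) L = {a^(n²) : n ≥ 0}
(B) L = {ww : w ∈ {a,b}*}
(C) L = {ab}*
(C) {ab}*

(C) L = {ab}* is regular.

This can be recognized by a finite automaton (DFA/NFA).
Regular expressions like {ab}* define regular languages.

The other choices are not regular:
- {ww : w ∈ {a,b}*}: After pumping, the two halves no longer match
- {a^(n²) : n ≥ 0}: After pumping, length is no longer a perfect square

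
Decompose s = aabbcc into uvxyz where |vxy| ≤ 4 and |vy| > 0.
u='a', v='a', x='bb', y='c', z='c'

For s = aabbcc with pumping length p = 4:

One valid decomposition:
- u = 'a'
- v = 'a'
- x = 'bb'
- y = 'c'
- z = 'c'

Verification:
- uvxyz = 'a' + 'a' + 'bb' + 'c' + 'c' = aabbcc ✓
- |vxy| = |'abbc'| = 4 ≤ 4 ✓
- |vy| = |'ac'| = 2 > 0 ✓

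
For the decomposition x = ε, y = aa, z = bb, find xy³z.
aaaaaabb

Given x = '', y = 'aa', z = 'bb' and i = 3:

xy^3z = x + y·y·...·y (3 times) + z
       = '' + 'aa'^3 + 'bb'
       = '' + 'aaaaaa' + 'bb'
       = 'aaaaaabb'

The pumped string is 'aaaaaabb' with length 8.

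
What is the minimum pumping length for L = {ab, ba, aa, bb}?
p = 3

For a finite language L, the pumping lemma holds vacuously if p > max|s| for s ∈ L.

The longest string in L = {ab, ba, aa, bb} has length 2.
If p = 3, then no string s ∈ L has |s| ≥ p, so the condition is vacuously true.

The minimum pumping length is p = 3.

Why no smaller p works: for any p ≤ 2, the longest string s ∈ L has |s| = 2 ≥ p, so it would
have to be pumpable; but pumping up (i = 2, 3, ...) produces ever longer strings, which cannot all lie in the
finite language L. So the pumping property fails for every p ≤ 2.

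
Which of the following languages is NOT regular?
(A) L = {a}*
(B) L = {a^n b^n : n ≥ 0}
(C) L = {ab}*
(B) {a^n b^n : n ≥ 0}

(B) L = {a^n b^n : n ≥ 0} is NOT regular.

The pumping lemma can be used to prove this:
After pumping, the number of a's and b's become unequal

The other languages are regular because they can be recognized by finite automata.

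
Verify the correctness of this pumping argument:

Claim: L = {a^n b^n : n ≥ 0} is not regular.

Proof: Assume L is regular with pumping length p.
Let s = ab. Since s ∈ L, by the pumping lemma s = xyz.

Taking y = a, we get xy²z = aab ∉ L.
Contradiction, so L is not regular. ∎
The proof is INCORRECT.

Error: The string s = ab may be shorter than p.
The pumping lemma only applies to strings with |s| ≥ p, and p is not under our control.
We must choose s in terms of p, e.g. s = a^p b^p, to ensure |s| ≥ p.
(The proof also fixes one particular y; a valid argument must handle every decomposition with |xy| ≤ p and |y| ≥ 1 — for s = a^p b^p this forces y = a^k, and then xy²z = a^(p+k) b^p ∉ L.)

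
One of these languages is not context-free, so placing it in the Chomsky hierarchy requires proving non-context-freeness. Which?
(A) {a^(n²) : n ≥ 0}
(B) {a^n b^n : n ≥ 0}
(A) {a^(n²) : n ≥ 0}

(A) {a^(n²) : n ≥ 0} requires the CFL pumping lemma.

- {a^n b^n : n ≥ 0} is context-free (but not regular)
  • Can be shown non-regular with the regular pumping lemma
  • After pumping, the number of a's and b's become unequal

- {a^(n²) : n ≥ 0} is NOT context-free
  • Requires the CFL pumping lemma to prove
  • Gaps between squares grow unboundedly

The CFL pumping lemma is "stronger" in that it can prove non-membership
in the larger class of context-free languages.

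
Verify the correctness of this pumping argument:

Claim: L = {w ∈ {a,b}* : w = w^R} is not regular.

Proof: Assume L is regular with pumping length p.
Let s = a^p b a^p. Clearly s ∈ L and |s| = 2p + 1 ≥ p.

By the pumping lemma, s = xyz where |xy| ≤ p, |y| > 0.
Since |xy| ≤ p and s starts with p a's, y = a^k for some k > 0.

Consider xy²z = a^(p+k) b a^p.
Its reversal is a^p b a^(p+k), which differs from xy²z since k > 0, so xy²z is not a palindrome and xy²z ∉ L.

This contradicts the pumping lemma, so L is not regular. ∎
The proof is correct.

This proof is valid because:
1. s = a^p b a^p is in L and is chosen in terms of p, so |s| ≥ p holds for every p
2. The decomposition analysis is correct: |xy| ≤ p forces y to lie inside the leading a's
3. The contradiction is valid: a^(p+k) b a^p has more a's before the b than after it, so it is not a palindrome
4. The conclusion follows logically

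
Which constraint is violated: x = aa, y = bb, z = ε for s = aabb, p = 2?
Violated: |xy| ≤ p

The decomposition x = aa, y = bb, z = ε for s = aabb with p = 2
violates the constraint: |xy| ≤ p

|xy| = |aabb| = 4 > 2 = p. The decomposition puts too many characters in xy.

Pumping lemma constraints:
1. xyz = s (decomposition is valid)
2. |xy| ≤ p
3. |y| > 0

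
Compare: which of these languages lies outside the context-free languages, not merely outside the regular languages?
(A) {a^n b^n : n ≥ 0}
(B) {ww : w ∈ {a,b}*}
(B) {ww : w ∈ {a,b}*}

(B) {ww : w ∈ {a,b}*} requires the CFL pumping lemma.

- {a^n b^n : n ≥ 0} is context-free (but not regular)
  • Can be shown non-regular with the regular pumping lemma
  • After pumping, the number of a's and b's become unequal

- {ww : w ∈ {a,b}*} is NOT context-free
  • Requires the CFL pumping lemma to prove
  • Even a PDA cannot compare two arbitrary halves symbol by symbol; CFL pumping on a^p b^p a^p b^p fails

The CFL pumping lemma is "stronger" in that it can prove non-membership
in the larger class of context-free languages.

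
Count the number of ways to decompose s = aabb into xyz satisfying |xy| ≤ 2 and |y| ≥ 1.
3

For s = 'aabb' with pumping length p = 2:

Constraints: |xy| ≤ 2, |y| > 0

Valid decompositions (|xy| ≤ p, |y| ≥ 1):
  • x='', y='a', z='abb'
  • x='a', y='a', z='bb'
  • x='', y='aa', z='bb'

Total count: 3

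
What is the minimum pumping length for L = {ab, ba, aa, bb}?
p = 3

For a finite language L, the pumping lemma holds vacuously if p > max|s| for s ∈ L.

The longest string in L = {ab, ba, aa, bb} has length 2.
If p = 3, then no string s ∈ L has |s| ≥ p, so the condition is vacuously true.

The minimum pumping length is p = 3.

Why no smaller p works: for any p ≤ 2, the longest string s ∈ L has |s| = 2 ≥ p, so it would
have to be pumpable; but pumping up (i = 2, 3, ...) produces ever longer strings, which cannot all lie in the
finite language L. So the pumping property fails for every p ≤ 2.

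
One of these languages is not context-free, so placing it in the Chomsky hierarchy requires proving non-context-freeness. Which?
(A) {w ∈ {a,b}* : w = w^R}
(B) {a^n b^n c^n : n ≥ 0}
(B) {a^n b^n c^n : n ≥ 0}

(B) {a^n b^n c^n : n ≥ 0} requires the CFL pumping lemma.

- {w ∈ {a,b}* : w = w^R} is context-free (but not regular)
  • Can be shown non-regular with the regular pumping lemma
  • After pumping, the string is no longer symmetric

- {a^n b^n c^n : n ≥ 0} is NOT context-free
  • Requires the CFL pumping lemma to prove
  • Cannot maintain three equal counts simultaneously

The CFL pumping lemma is "stronger" in that it can prove non-membership
in the larger class of context-free languages.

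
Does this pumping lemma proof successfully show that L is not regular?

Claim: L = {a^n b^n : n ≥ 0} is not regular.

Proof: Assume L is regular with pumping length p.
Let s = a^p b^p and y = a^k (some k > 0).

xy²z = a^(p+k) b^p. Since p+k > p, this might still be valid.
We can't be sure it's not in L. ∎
The proof is INCORRECT.

Error: The conclusion is wrong.
xy²z = a^(p+k) b^p is definitely NOT in L because the number of a's (p+k) ≠ number of b's (p).
The proof incorrectly doubts what is actually a valid contradiction.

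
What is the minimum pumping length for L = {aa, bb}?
p = 3

For a finite language L, the pumping lemma holds vacuously if p > max|s| for s ∈ L.

The longest string in L = {aa, bb} has length 2.
If p = 3, then no string s ∈ L has |s| ≥ p, so the condition is vacuously true.

The minimum pumping length is p = 3.

Why no smaller p works: for any p ≤ 2, the longest string s ∈ L has |s| = 2 ≥ p, so it would
have to be pumpable; but pumping up (i = 2, 3, ...) produces ever longer strings, which cannot all lie in the
finite language L. So the pumping property fails for every p ≤ 2.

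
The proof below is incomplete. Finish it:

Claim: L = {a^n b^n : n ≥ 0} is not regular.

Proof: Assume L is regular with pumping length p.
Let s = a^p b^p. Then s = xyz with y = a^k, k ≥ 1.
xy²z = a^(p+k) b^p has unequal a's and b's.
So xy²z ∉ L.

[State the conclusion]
This contradicts the pumping lemma for regular languages,
which guarantees xy^i z ∈ L for all i ≥ 0.

Since our assumption that L is regular leads to a contradiction,
we conclude that L = {a^n b^n : n ≥ 0} is NOT regular. ∎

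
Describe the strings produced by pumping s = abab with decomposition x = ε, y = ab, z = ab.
{xy^i z : i ≥ 0} = {(ab)^(i+1) : i ≥ 0} = {ab, abab, ababab, ...}

With x = ε, y = ab, z = ab: Pumping 'ab' gives strings of alternating a's and b's.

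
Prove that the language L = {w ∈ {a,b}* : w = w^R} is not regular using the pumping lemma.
Assume for contradiction that L is regular, and let p ≥ 1 be the pumping length given by the pumping lemma.
Choose s = a^p b a^p. Then s ∈ L (it reads the same in both directions) and |s| = 2p + 1 ≥ p.
By the pumping lemma, s = xyz for some x, y, z with |xy| ≤ p, |y| ≥ 1, and xy^i z ∈ L for every i ≥ 0.
Since |xy| ≤ p and the first p symbols of s are all a's, y = a^k for some k with 1 ≤ k ≤ p.

Take i = 2: xy²z = a^(p + k) b a^p.
Its reversal is a^p b a^(p + k). These differ because the block of a's before the unique b has length p + k in one and p in the other, and p + k ≠ p since k ≥ 1. So xy²z is not a palindrome, i.e. xy²z ∉ L.

This contradicts the pumping lemma, which requires xy^i z ∈ L for all i ≥ 0.
Hence L = {w ∈ {a,b}* : w = w^R} is not regular. ∎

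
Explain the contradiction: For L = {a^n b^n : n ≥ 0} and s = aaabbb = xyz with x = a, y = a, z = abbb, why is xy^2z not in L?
xy²z = aaaabbb ∉ L

Pumping with i = 2 replaces y = a by y² = aa:
- Original: s = xyz = aaabbb; aaabbb = a^3 b^3 has equal counts (3 = 3), so it is in L
- Pumped: xy²z = a · aa · abbb = aaaabbb
- aaaabbb has 4 a's and 3 b's; 4 ≠ 3, so it is not in L

The pumping lemma would require xy²z ∈ L, so this decomposition yields a contradiction.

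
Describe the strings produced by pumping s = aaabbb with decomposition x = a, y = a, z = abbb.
{xy^i z : i ≥ 0} = {a^(2+i) b^3 : i ≥ 0} = {aabbb, aaabbb, aaaabbb, ...}

With x = a, y = a, z = abbb: Starting with aaabbb and pumping the second 'a', we get strings with 2+i a's followed by 3 b's for i = 0, 1, 2, ...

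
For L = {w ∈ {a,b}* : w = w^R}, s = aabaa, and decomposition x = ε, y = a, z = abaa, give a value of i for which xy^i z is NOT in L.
i = 2

xy²z = ε · aa · abaa = aaabaa; aaabaa reversed is aabaaa ≠ aaabaa, so it is not a palindrome and is not in L.
(Other choices also work, e.g. i = 0, 3; only i = 1 is guaranteed to stay in L since xy¹z = s.)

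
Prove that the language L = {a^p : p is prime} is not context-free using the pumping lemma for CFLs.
Assume for contradiction that L is context-free, and let p ≥ 1 be the pumping length given by the pumping lemma for CFLs.
Choose a prime q with q ≥ p and let s = a^q. Then s ∈ L and |s| = q ≥ p.
By the CFL pumping lemma, s = uvxyz for some u, v, x, y, z with |vxy| ≤ p, |vy| ≥ 1, and uv^i xy^i z ∈ L for every i ≥ 0.
All symbols are a's, so only lengths matter: let k = |vy|, with 1 ≤ k ≤ p. Then |uv^i xy^i z| = q + (i − 1)k.

Take i = q + 1: the length is q + qk = q(k + 1).
Both factors satisfy q ≥ 2 and k + 1 ≥ 2, so q(k + 1) is composite and uv^(q+1) xy^(q+1) z ∉ L.

This contradicts the CFL pumping lemma, which requires uv^i xy^i z ∈ L for all i ≥ 0.
Hence L = {a^p : p is prime} is not context-free. ∎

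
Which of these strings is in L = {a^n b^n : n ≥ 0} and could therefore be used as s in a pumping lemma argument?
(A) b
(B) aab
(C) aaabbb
(C) aaabbb

The pumping lemma is applied to a string s that lies in L, so first check membership of each option:
- (A) b has 0 a's and 1 b's; 0 ≠ 1, so it is not in L ✗
- (B) aab has 2 a's and 1 b's; 2 ≠ 1, so it is not in L ✗
- (C) aaabbb = a^3 b^3 has equal counts (3 = 3), so it is in L ✓

Only (C) aaabbb is in L, so it is the only candidate that could play the role of s.
(In a complete proof one picks s in terms of the pumping length p so that |s| ≥ p is guaranteed; a fixed string like aaabbb illustrates the shape of such an s.)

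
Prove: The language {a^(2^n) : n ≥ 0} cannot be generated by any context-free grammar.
Assume for contradiction that L is context-free, and let p ≥ 1 be the pumping length given by the pumping lemma for CFLs.
Choose s = a^(2^p). Then s ∈ L and |s| = 2^p ≥ p.
By the CFL pumping lemma, s = uvxyz for some u, v, x, y, z with |vxy| ≤ p, |vy| ≥ 1, and uv^i xy^i z ∈ L for every i ≥ 0.
All symbols are a's, so only lengths matter: let k = |vy|, with 1 ≤ k ≤ |vxy| ≤ p < 2^p.

Take i = 2: |uv²xy²z| = 2^p + k, and 2^p < 2^p + k < 2^p + 2^p = 2^(p+1).
So the length lies strictly between consecutive powers of two and is not a power of 2; uv²xy²z ∉ L.

This contradicts the CFL pumping lemma, which requires uv^i xy^i z ∈ L for all i ≥ 0.
Hence L = {a^(2^n) : n ≥ 0} is not context-free. ∎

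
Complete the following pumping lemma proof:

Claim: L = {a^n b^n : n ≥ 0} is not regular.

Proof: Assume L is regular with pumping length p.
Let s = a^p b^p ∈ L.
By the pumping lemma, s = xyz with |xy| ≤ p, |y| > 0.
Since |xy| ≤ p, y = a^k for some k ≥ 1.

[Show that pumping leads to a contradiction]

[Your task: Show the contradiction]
Consider xy²z = a^(p+k) b^p.

Since k ≥ 1, we have p + k > p.
So xy²z has more a's than b's: (p+k) a's vs p b's.
This means xy²z ∉ L because a^n b^n requires equal counts.

This contradicts the pumping lemma which states xy²z ∈ L.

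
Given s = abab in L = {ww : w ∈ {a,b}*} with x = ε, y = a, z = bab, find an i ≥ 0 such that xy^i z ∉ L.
i = 2

xy²z = ε · aa · bab = aabab; aabab has odd length 5, so it cannot be written as ww and is not in L.
(Other choices also work, e.g. i = 0, 3; only i = 1 is guaranteed to stay in L since xy¹z = s.)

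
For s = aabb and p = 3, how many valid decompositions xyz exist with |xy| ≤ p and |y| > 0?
6

For s = 'aabb' with pumping length p = 3:

Constraints: |xy| ≤ 3, |y| > 0

Valid decompositions (|xy| ≤ p, |y| ≥ 1):
  • x='', y='a', z='abb'
  • x='a', y='a', z='bb'
  • x='', y='aa', z='bb'
  • x='aa', y='b', z='b'
  • x='a', y='ab', z='b'
  • x='', y='aab', z='b'

Total count: 6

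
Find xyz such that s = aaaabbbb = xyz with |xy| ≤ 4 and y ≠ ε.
x = '', y = 'a', z = 'aaabbbb'

For s = aaaabbbb and p = 4, one valid decomposition is:
- x = '' (length 0)
- y = 'a' (length 1)
- z = 'aaabbbb' (length 7)

Verification:
- xyz = '' + 'a' + 'aaabbbb' = aaaabbbb ✓
- |xy| = 1 ≤ 4 ✓
- |y| = 1 > 0 ✓

All pumping lemma constraints are satisfied.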